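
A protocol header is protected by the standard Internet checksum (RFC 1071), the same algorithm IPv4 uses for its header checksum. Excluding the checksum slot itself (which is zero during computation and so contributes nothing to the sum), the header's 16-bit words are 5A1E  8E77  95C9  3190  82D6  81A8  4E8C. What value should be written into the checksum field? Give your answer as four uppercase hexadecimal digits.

One's-complement addition (fold any carry out of bit 15 back into bit 0):
  0x5A1E + 0x8E77 = 0x0E895
  0xE895 + 0x95C9 = 0x17E5E → wrap carry → 0x7E5F
  0x7E5F + 0x3190 = 0x0AFEF
  0xAFEF + 0x82D6 = 0x132C5 → wrap carry → 0x32C6
  0x32C6 + 0x81A8 = 0x0B46E
  0xB46E + 0x4E8C = 0x102FA → wrap carry → 0x02FB
One's-complement sum = 0x02FB.
Checksum = ~0x02FB & 0xFFFF = 0xFD04.

FD04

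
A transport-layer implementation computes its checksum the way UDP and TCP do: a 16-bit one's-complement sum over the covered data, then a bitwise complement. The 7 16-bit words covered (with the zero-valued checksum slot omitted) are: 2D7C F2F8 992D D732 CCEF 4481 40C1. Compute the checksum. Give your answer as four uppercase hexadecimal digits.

One's-complement addition (fold any carry out of bit 15 back into bit 0):
  0x2D7C + 0xF2F8 = 0x12074 → wrap carry → 0x2075
  0x2075 + 0x992D = 0x0B9A2
  0xB9A2 + 0xD732 = 0x190D4 → wrap carry → 0x90D5
  0x90D5 + 0xCCEF = 0x15DC4 → wrap carry → 0x5DC5
  0x5DC5 + 0x4481 = 0x0A246
  0xA246 + 0x40C1 = 0x0E307
One's-complement sum = 0xE307.
Checksum = ~0xE307 & 0xFFFF = 0x1CF8.

1CF8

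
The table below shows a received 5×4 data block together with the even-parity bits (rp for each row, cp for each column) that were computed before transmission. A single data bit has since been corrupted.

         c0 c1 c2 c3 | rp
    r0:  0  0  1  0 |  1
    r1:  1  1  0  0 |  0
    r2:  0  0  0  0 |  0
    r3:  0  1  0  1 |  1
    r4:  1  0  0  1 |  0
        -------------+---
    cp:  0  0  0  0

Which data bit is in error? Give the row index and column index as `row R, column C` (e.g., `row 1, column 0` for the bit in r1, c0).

Recompute each row's even parity and compare to rp:
  r0: data parity 1, sent rp 1 → ok
  r1: data parity 0, sent rp 0 → ok
  r2: data parity 0, sent rp 0 → ok
  r3: data parity 0, sent rp 1 → mismatch
  r4: data parity 0, sent rp 0 → ok
Recompute each column's even parity and compare to cp:
  c0: data parity 0, sent cp 0 → ok
  c1: data parity 0, sent cp 0 → ok
  c2: data parity 1, sent cp 0 → mismatch
  c3: data parity 0, sent cp 0 → ok
Exactly one row (r3) and one column (c2) fail → the flipped bit is at their intersection.

row 3, column 2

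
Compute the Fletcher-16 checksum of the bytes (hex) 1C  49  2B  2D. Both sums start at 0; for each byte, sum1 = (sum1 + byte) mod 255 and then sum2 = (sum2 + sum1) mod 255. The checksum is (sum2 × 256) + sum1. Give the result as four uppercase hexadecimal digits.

Running sums (mod 255):
  after byte 0 (1C): sum1=28, sum2=28
  after byte 1 (49): sum1=101, sum2=129
  after byte 2 (2B): sum1=144, sum2=18
  after byte 3 (2D): sum1=189, sum2=207
Checksum = sum2·256 + sum1 = 207·256 + 189 = 53181 = 0xCFBD.

CFBD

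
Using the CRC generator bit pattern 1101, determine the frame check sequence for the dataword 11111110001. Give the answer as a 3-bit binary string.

Append 3 zeros: 11111110001000. Divide by 1101 (XOR where the leading bit is 1):
  pos 0: 1111 XOR 1101 = 0010
  pos 2: 1011 XOR 1101 = 0110
  pos 3: 1101 XOR 1101 = 0000
  pos 10: 1000 XOR 1101 = 0101
Remainder (last 3 bits) = 101. This is the CRC / FCS.

101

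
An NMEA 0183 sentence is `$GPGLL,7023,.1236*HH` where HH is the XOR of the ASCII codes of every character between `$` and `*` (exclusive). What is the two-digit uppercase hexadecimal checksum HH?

7E

XOR the ASCII codes of the payload characters:
  'G' = 0x47 → acc = 0x47
  'P' = 0x50 → acc = 0x17
  'G' = 0x47 → acc = 0x50
  'L' = 0x4C → acc = 0x1C
  'L' = 0x4C → acc = 0x50
  ',' = 0x2C → acc = 0x7C
  '7' = 0x37 → acc = 0x4B
  '0' = 0x30 → acc = 0x7B
  '2' = 0x32 → acc = 0x49
  '3' = 0x33 → acc = 0x7A
  ',' = 0x2C → acc = 0x56
  '.' = 0x2E → acc = 0x78
  '1' = 0x31 → acc = 0x49
  '2' = 0x32 → acc = 0x7B
  '3' = 0x33 → acc = 0x48
  '6' = 0x36 → acc = 0x7E
Checksum = 0x7E.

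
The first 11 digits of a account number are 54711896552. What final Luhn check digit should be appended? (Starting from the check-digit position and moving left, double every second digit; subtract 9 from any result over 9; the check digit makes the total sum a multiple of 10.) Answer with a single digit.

Partial digits right→left: 2 5 5 6 9 8 1 1 7 4 5
Double every second digit counting from the check-digit position (so the 1st, 3rd, 5th, ... of the partial from the right).
  doubled (with −9 where >9): 4 1 9 2 5 1 → sum 22
  kept as-is: 5 6 8 1 4 → sum 24
Total = 22 + 24 = 46.
Check digit = (10 − (46 mod 10)) mod 10 = 4.

4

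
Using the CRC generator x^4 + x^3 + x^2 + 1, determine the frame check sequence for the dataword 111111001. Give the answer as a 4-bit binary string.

Append 4 zeros: 1111110010000. Divide by 11101 (XOR where the leading bit is 1):
  pos 0: 11111 XOR 11101 = 00010
  pos 3: 10100 XOR 11101 = 01001
  pos 4: 10011 XOR 11101 = 01110
  pos 5: 11100 XOR 11101 = 00001
Remainder (last 4 bits) = 1000. This is the CRC / FCS.

1000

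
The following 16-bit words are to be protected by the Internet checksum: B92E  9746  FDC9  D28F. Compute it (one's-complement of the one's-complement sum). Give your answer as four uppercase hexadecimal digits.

DF30

One's-complement addition (fold any carry out of bit 15 back into bit 0):
  0xB92E + 0x9746 = 0x15074 → wrap carry → 0x5075
  0x5075 + 0xFDC9 = 0x14E3E → wrap carry → 0x4E3F
  0x4E3F + 0xD28F = 0x120CE → wrap carry → 0x20CF
One's-complement sum = 0x20CF.
Checksum = ~0x20CF & 0xFFFF = 0xDF30.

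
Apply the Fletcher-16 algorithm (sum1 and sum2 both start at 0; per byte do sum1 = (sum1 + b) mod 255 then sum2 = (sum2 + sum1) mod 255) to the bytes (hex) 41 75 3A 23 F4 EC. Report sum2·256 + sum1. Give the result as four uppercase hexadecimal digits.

Running sums (mod 255):
  after byte 0 (41): sum1=65, sum2=65
  after byte 1 (75): sum1=182, sum2=247
  after byte 2 (3A): sum1=240, sum2=232
  after byte 3 (23): sum1=20, sum2=252
  after byte 4 (F4): sum1=9, sum2=6
  after byte 5 (EC): sum1=245, sum2=251
Checksum = sum2·256 + sum1 = 251·256 + 245 = 64501 = 0xFBF5.

FBF5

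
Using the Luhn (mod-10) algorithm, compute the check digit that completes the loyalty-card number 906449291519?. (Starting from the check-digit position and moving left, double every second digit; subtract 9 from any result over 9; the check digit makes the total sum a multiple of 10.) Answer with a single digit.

Partial digits right→left: 9 1 5 1 9 2 9 4 4 6 0 9
Double every second digit counting from the check-digit position (so the 1st, 3rd, 5th, ... of the partial from the right).
  doubled (with −9 where >9): 9 1 9 9 8 0 → sum 36
  kept as-is: 1 1 2 4 6 9 → sum 23
Total = 36 + 23 = 59.
Check digit = (10 − (59 mod 10)) mod 10 = 1.

1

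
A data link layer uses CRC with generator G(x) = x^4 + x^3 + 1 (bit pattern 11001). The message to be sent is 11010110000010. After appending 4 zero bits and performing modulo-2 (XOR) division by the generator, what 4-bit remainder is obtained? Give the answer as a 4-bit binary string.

Append 4 zeros: 110101100000100000. Divide by 11001 (XOR where the leading bit is 1):
  pos 0: 11010 XOR 11001 = 00011
  pos 3: 11110 XOR 11001 = 00111
  pos 5: 11100 XOR 11001 = 00101
  pos 7: 10100 XOR 11001 = 01101
  pos 8: 11011 XOR 11001 = 00010
  pos 11: 10000 XOR 11001 = 01001
  pos 12: 10010 XOR 11001 = 01011
  pos 13: 10110 XOR 11001 = 01111
Remainder (last 4 bits) = 1111. This is the CRC / FCS.

1111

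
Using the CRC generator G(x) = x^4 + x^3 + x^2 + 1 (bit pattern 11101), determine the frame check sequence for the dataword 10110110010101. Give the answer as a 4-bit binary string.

0000

Append 4 zeros: 101101100101010000. Divide by 11101 (XOR where the leading bit is 1):
  pos 0: 10110 XOR 11101 = 01011
  pos 1: 10111 XOR 11101 = 01010
  pos 2: 10101 XOR 11101 = 01000
  pos 3: 10000 XOR 11101 = 01101
  pos 4: 11010 XOR 11101 = 00111
  pos 6: 11110 XOR 11101 = 00011
  pos 9: 11101 XOR 11101 = 00000
Remainder (last 4 bits) = 0000. This is the CRC / FCS.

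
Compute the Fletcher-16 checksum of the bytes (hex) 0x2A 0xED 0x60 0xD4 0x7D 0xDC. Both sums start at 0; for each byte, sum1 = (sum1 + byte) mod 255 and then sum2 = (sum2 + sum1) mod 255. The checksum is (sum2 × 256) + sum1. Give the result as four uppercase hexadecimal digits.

Running sums (mod 255):
  after byte 0 (0x2A): sum1=42, sum2=42
  after byte 1 (0xED): sum1=24, sum2=66
  after byte 2 (0x60): sum1=120, sum2=186
  after byte 3 (0xD4): sum1=77, sum2=8
  after byte 4 (0x7D): sum1=202, sum2=210
  after byte 5 (0xDC): sum1=167, sum2=122
Checksum = sum2·256 + sum1 = 122·256 + 167 = 31399 = 0x7AA7.

7AA7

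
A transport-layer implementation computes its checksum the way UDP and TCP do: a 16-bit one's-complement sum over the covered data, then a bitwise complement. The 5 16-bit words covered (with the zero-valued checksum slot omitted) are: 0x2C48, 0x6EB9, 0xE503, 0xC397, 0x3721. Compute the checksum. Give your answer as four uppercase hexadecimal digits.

8541

One's-complement addition (fold any carry out of bit 15 back into bit 0):
  0x2C48 + 0x6EB9 = 0x09B01
  0x9B01 + 0xE503 = 0x18004 → wrap carry → 0x8005
  0x8005 + 0xC397 = 0x1439C → wrap carry → 0x439D
  0x439D + 0x3721 = 0x07ABE
One's-complement sum = 0x7ABE.
Checksum = ~0x7ABE & 0xFFFF = 0x8541.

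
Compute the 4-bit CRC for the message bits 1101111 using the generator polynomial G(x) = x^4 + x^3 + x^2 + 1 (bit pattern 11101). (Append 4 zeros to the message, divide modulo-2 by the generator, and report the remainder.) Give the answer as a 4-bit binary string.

Append 4 zeros: 11011110000. Divide by 11101 (XOR where the leading bit is 1):
  pos 0: 11011 XOR 11101 = 00110
  pos 2: 11011 XOR 11101 = 00110
  pos 4: 11000 XOR 11101 = 00101
  pos 6: 10100 XOR 11101 = 01001
Remainder (last 4 bits) = 1001. This is the CRC / FCS.

1001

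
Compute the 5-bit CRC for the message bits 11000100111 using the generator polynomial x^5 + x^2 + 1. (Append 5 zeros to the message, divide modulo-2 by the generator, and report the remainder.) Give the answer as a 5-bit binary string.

Append 5 zeros: 1100010011100000. Divide by 100101 (XOR where the leading bit is 1):
  pos 0: 110001 XOR 100101 = 010100
  pos 1: 101000 XOR 100101 = 001101
  pos 3: 110101 XOR 100101 = 010000
  pos 4: 100001 XOR 100101 = 000100
  pos 7: 100100 XOR 100101 = 000001
Remainder (last 5 bits) = 01000. This is the CRC / FCS.

01000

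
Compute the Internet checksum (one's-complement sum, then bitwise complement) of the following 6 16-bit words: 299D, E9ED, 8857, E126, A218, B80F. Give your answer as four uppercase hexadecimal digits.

28CE

One's-complement addition (fold any carry out of bit 15 back into bit 0):
  0x299D + 0xE9ED = 0x1138A → wrap carry → 0x138B
  0x138B + 0x8857 = 0x09BE2
  0x9BE2 + 0xE126 = 0x17D08 → wrap carry → 0x7D09
  0x7D09 + 0xA218 = 0x11F21 → wrap carry → 0x1F22
  0x1F22 + 0xB80F = 0x0D731
One's-complement sum = 0xD731.
Checksum = ~0xD731 & 0xFFFF = 0x28CE.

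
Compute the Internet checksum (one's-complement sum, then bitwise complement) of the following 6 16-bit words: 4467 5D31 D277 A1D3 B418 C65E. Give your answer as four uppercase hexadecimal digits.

One's-complement addition (fold any carry out of bit 15 back into bit 0):
  0x4467 + 0x5D31 = 0x0A198
  0xA198 + 0xD277 = 0x1740F → wrap carry → 0x7410
  0x7410 + 0xA1D3 = 0x115E3 → wrap carry → 0x15E4
  0x15E4 + 0xB418 = 0x0C9FC
  0xC9FC + 0xC65E = 0x1905A → wrap carry → 0x905B
One's-complement sum = 0x905B.
Checksum = ~0x905B & 0xFFFF = 0x6FA4.

6FA4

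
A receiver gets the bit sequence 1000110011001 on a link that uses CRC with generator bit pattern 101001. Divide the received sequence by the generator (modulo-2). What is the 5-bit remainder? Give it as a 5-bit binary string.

10000

Modulo-2 division of 1000110011001 by 101001:
  pos 0: 100011 XOR 101001 = 001010
  pos 2: 101000 XOR 101001 = 000001
  pos 7: 111001 XOR 101001 = 010000
Remainder = 10000 (nonzero — an error is detected).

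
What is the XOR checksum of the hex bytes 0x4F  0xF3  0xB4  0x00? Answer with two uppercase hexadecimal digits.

XOR the bytes together:
  start with 0x4F
  0x4F ⊕ 0xF3 = 0xBC
  0xBC ⊕ 0xB4 = 0x08
  0x08 ⊕ 0x00 = 0x08

08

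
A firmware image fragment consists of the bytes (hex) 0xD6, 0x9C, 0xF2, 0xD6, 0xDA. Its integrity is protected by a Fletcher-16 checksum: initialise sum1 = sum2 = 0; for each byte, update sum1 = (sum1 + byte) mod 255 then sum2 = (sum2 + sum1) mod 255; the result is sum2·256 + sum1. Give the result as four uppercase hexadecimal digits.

Running sums (mod 255):
  after byte 0 (0xD6): sum1=214, sum2=214
  after byte 1 (0x9C): sum1=115, sum2=74
  after byte 2 (0xF2): sum1=102, sum2=176
  after byte 3 (0xD6): sum1=61, sum2=237
  after byte 4 (0xDA): sum1=24, sum2=6
Checksum = sum2·256 + sum1 = 6·256 + 24 = 1560 = 0x0618.

0618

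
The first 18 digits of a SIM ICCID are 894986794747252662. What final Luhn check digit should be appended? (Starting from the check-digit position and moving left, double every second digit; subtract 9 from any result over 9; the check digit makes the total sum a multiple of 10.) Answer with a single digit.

Partial digits right→left: 2 6 6 2 5 2 7 4 7 4 9 7 6 8 9 4 9 8
Double every second digit counting from the check-digit position (so the 1st, 3rd, 5th, ... of the partial from the right).
  doubled (with −9 where >9): 4 3 1 5 5 9 3 9 9 → sum 48
  kept as-is: 6 2 2 4 4 7 8 4 8 → sum 45
Total = 48 + 45 = 93.
Check digit = (10 − (93 mod 10)) mod 10 = 7.

7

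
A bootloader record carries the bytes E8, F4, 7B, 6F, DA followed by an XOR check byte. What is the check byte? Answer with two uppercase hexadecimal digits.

XOR the bytes together:
  start with 0xE8
  0xE8 ⊕ 0xF4 = 0x1C
  0x1C ⊕ 0x7B = 0x67
  0x67 ⊕ 0x6F = 0x08
  0x08 ⊕ 0xDA = 0xD2

D2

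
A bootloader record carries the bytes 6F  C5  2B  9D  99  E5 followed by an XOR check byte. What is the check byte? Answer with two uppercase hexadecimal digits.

60

XOR the bytes together:
  start with 0x6F
  0x6F ⊕ 0xC5 = 0xAA
  0xAA ⊕ 0x2B = 0x81
  0x81 ⊕ 0x9D = 0x1C
  0x1C ⊕ 0x99 = 0x85
  0x85 ⊕ 0xE5 = 0x60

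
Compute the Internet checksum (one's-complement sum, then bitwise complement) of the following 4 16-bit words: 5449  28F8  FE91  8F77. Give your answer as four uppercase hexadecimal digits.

F4B4

One's-complement addition (fold any carry out of bit 15 back into bit 0):
  0x5449 + 0x28F8 = 0x07D41
  0x7D41 + 0xFE91 = 0x17BD2 → wrap carry → 0x7BD3
  0x7BD3 + 0x8F77 = 0x10B4A → wrap carry → 0x0B4B
One's-complement sum = 0x0B4B.
Checksum = ~0x0B4B & 0xFFFF = 0xF4B4.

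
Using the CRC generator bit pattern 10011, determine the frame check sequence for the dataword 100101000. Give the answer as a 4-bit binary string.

1110

Append 4 zeros: 1001010000000. Divide by 10011 (XOR where the leading bit is 1):
  pos 0: 10010 XOR 10011 = 00001
  pos 4: 11000 XOR 10011 = 01011
  pos 5: 10110 XOR 10011 = 00101
  pos 7: 10100 XOR 10011 = 00111
Remainder (last 4 bits) = 1110. This is the CRC / FCS.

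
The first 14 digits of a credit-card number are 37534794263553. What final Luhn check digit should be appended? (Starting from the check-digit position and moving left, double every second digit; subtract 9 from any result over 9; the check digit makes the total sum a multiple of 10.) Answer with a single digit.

5

Partial digits right→left: 3 5 5 3 6 2 4 9 7 4 3 5 7 3
Double every second digit counting from the check-digit position (so the 1st, 3rd, 5th, ... of the partial from the right).
  doubled (with −9 where >9): 6 1 3 8 5 6 5 → sum 34
  kept as-is: 5 3 2 9 4 5 3 → sum 31
Total = 34 + 31 = 65.
Check digit = (10 − (65 mod 10)) mod 10 = 5.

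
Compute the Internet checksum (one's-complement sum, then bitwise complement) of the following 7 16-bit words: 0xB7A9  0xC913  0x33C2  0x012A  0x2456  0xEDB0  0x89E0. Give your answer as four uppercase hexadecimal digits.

One's-complement addition (fold any carry out of bit 15 back into bit 0):
  0xB7A9 + 0xC913 = 0x180BC → wrap carry → 0x80BD
  0x80BD + 0x33C2 = 0x0B47F
  0xB47F + 0x012A = 0x0B5A9
  0xB5A9 + 0x2456 = 0x0D9FF
  0xD9FF + 0xEDB0 = 0x1C7AF → wrap carry → 0xC7B0
  0xC7B0 + 0x89E0 = 0x15190 → wrap carry → 0x5191
One's-complement sum = 0x5191.
Checksum = ~0x5191 & 0xFFFF = 0xAE6E.

AE6E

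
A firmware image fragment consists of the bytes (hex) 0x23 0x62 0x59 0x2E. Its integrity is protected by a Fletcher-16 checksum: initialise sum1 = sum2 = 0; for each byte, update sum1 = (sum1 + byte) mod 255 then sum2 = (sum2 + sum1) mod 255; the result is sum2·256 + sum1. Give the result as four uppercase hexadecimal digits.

Running sums (mod 255):
  after byte 0 (0x23): sum1=35, sum2=35
  after byte 1 (0x62): sum1=133, sum2=168
  after byte 2 (0x59): sum1=222, sum2=135
  after byte 3 (0x2E): sum1=13, sum2=148
Checksum = sum2·256 + sum1 = 148·256 + 13 = 37901 = 0x940D.

940D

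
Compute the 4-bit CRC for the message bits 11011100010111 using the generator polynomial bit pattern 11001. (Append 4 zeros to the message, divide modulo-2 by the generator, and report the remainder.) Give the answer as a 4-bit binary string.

Append 4 zeros: 110111000101110000. Divide by 11001 (XOR where the leading bit is 1):
  pos 0: 11011 XOR 11001 = 00010
  pos 3: 10100 XOR 11001 = 01101
  pos 4: 11010 XOR 11001 = 00011
  pos 7: 11101 XOR 11001 = 00100
  pos 9: 10011 XOR 11001 = 01010
  pos 10: 10100 XOR 11001 = 01101
  pos 11: 11010 XOR 11001 = 00011
Remainder (last 4 bits) = 1100. This is the CRC / FCS.

1100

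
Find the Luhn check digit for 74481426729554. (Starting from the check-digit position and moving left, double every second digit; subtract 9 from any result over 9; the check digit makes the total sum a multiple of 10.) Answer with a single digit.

6

Partial digits right→left: 4 5 5 9 2 7 6 2 4 1 8 4 4 7
Double every second digit counting from the check-digit position (so the 1st, 3rd, 5th, ... of the partial from the right).
  doubled (with −9 where >9): 8 1 4 3 8 7 8 → sum 39
  kept as-is: 5 9 7 2 1 4 7 → sum 35
Total = 39 + 35 = 74.
Check digit = (10 − (74 mod 10)) mod 10 = 6.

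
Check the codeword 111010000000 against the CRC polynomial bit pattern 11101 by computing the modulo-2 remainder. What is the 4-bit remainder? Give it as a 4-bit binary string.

Modulo-2 division of 111010000000 by 11101:
  pos 0: 11101 XOR 11101 = 00000
Remainder = 0000 (zero — the frame passes the CRC check).

0000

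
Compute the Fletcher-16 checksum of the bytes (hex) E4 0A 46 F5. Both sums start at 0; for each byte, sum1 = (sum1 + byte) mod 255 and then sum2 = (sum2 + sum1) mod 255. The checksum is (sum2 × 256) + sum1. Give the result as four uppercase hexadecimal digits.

342B

Running sums (mod 255):
  after byte 0 (E4): sum1=228, sum2=228
  after byte 1 (0A): sum1=238, sum2=211
  after byte 2 (46): sum1=53, sum2=9
  after byte 3 (F5): sum1=43, sum2=52
Checksum = sum2·256 + sum1 = 52·256 + 43 = 13355 = 0x342B.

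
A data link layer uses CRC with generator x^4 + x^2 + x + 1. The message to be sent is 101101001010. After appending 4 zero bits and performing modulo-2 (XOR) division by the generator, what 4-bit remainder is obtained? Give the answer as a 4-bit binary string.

Append 4 zeros: 1011010010100000. Divide by 10111 (XOR where the leading bit is 1):
  pos 0: 10110 XOR 10111 = 00001
  pos 4: 11001 XOR 10111 = 01110
  pos 5: 11100 XOR 10111 = 01011
  pos 6: 10111 XOR 10111 = 00000
Remainder (last 4 bits) = 0000. This is the CRC / FCS.

0000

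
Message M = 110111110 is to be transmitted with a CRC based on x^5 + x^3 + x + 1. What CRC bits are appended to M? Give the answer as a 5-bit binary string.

Append 5 zeros: 11011111000000. Divide by 101011 (XOR where the leading bit is 1):
  pos 0: 110111 XOR 101011 = 011100
  pos 1: 111001 XOR 101011 = 010010
  pos 2: 100101 XOR 101011 = 001110
  pos 4: 111000 XOR 101011 = 010011
  pos 5: 100110 XOR 101011 = 001101
  pos 7: 110100 XOR 101011 = 011111
  pos 8: 111110 XOR 101011 = 010101
Remainder (last 5 bits) = 10101. This is the CRC / FCS.

10101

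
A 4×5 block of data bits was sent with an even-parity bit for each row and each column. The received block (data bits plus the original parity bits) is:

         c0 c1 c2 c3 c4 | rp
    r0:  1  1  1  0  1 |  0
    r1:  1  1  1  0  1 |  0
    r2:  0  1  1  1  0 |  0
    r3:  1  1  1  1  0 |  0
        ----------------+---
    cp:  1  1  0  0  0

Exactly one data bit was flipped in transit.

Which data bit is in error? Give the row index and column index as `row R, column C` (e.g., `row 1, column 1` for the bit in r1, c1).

Recompute each row's even parity and compare to rp:
  r0: data parity 0, sent rp 0 → ok
  r1: data parity 0, sent rp 0 → ok
  r2: data parity 1, sent rp 0 → mismatch
  r3: data parity 0, sent rp 0 → ok
Recompute each column's even parity and compare to cp:
  c0: data parity 1, sent cp 1 → ok
  c1: data parity 0, sent cp 1 → mismatch
  c2: data parity 0, sent cp 0 → ok
  c3: data parity 0, sent cp 0 → ok
  c4: data parity 0, sent cp 0 → ok
Exactly one row (r2) and one column (c1) fail → the flipped bit is at their intersection.

row 2, column 1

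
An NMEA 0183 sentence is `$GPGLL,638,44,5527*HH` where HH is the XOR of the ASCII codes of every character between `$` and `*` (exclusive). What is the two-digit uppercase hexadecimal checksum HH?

XOR the ASCII codes of the payload characters:
  'G' = 0x47 → acc = 0x47
  'P' = 0x50 → acc = 0x17
  'G' = 0x47 → acc = 0x50
  'L' = 0x4C → acc = 0x1C
  'L' = 0x4C → acc = 0x50
  ',' = 0x2C → acc = 0x7C
  '6' = 0x36 → acc = 0x4A
  '3' = 0x33 → acc = 0x79
  '8' = 0x38 → acc = 0x41
  ',' = 0x2C → acc = 0x6D
  '4' = 0x34 → acc = 0x59
  '4' = 0x34 → acc = 0x6D
  ',' = 0x2C → acc = 0x41
  '5' = 0x35 → acc = 0x74
  '5' = 0x35 → acc = 0x41
  '2' = 0x32 → acc = 0x73
  '7' = 0x37 → acc = 0x44
Checksum = 0x44.

44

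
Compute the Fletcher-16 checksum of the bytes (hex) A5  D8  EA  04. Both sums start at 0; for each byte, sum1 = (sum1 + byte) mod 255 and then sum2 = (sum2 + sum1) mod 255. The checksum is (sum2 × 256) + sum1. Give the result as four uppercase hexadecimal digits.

Running sums (mod 255):
  after byte 0 (A5): sum1=165, sum2=165
  after byte 1 (D8): sum1=126, sum2=36
  after byte 2 (EA): sum1=105, sum2=141
  after byte 3 (04): sum1=109, sum2=250
Checksum = sum2·256 + sum1 = 250·256 + 109 = 64109 = 0xFA6D.

FA6D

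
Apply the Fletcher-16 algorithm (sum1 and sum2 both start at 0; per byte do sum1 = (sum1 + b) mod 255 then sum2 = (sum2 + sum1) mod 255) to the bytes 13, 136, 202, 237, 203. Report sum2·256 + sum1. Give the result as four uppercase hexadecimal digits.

6B1A

Running sums (mod 255):
  after byte 0 (13): sum1=13, sum2=13
  after byte 1 (136): sum1=149, sum2=162
  after byte 2 (202): sum1=96, sum2=3
  after byte 3 (237): sum1=78, sum2=81
  after byte 4 (203): sum1=26, sum2=107
Checksum = sum2·256 + sum1 = 107·256 + 26 = 27418 = 0x6B1A.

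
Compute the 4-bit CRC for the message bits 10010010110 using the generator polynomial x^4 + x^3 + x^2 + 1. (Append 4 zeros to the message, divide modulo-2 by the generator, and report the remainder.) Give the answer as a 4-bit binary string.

Append 4 zeros: 100100101100000. Divide by 11101 (XOR where the leading bit is 1):
  pos 0: 10010 XOR 11101 = 01111
  pos 1: 11110 XOR 11101 = 00011
  pos 4: 11101 XOR 11101 = 00000
  pos 9: 10000 XOR 11101 = 01101
  pos 10: 11010 XOR 11101 = 00111
Remainder (last 4 bits) = 0111. This is the CRC / FCS.

0111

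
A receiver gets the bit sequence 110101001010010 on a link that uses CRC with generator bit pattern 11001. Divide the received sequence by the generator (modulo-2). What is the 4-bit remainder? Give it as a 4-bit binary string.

0110

Modulo-2 division of 110101001010010 by 11001:
  pos 0: 11010 XOR 11001 = 00011
  pos 3: 11100 XOR 11001 = 00101
  pos 5: 10110 XOR 11001 = 01111
  pos 6: 11111 XOR 11001 = 00110
  pos 8: 11000 XOR 11001 = 00001
Remainder = 0110 (nonzero — an error is detected).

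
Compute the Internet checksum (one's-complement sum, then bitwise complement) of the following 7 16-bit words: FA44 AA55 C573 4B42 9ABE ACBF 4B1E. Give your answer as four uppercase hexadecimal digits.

One's-complement addition (fold any carry out of bit 15 back into bit 0):
  0xFA44 + 0xAA55 = 0x1A499 → wrap carry → 0xA49A
  0xA49A + 0xC573 = 0x16A0D → wrap carry → 0x6A0E
  0x6A0E + 0x4B42 = 0x0B550
  0xB550 + 0x9ABE = 0x1500E → wrap carry → 0x500F
  0x500F + 0xACBF = 0x0FCCE
  0xFCCE + 0x4B1E = 0x147EC → wrap carry → 0x47ED
One's-complement sum = 0x47ED.
Checksum = ~0x47ED & 0xFFFF = 0xB812.

B812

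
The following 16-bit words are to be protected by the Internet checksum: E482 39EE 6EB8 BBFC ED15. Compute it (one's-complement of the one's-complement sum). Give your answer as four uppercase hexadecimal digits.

C9C3

One's-complement addition (fold any carry out of bit 15 back into bit 0):
  0xE482 + 0x39EE = 0x11E70 → wrap carry → 0x1E71
  0x1E71 + 0x6EB8 = 0x08D29
  0x8D29 + 0xBBFC = 0x14925 → wrap carry → 0x4926
  0x4926 + 0xED15 = 0x1363B → wrap carry → 0x363C
One's-complement sum = 0x363C.
Checksum = ~0x363C & 0xFFFF = 0xC9C3.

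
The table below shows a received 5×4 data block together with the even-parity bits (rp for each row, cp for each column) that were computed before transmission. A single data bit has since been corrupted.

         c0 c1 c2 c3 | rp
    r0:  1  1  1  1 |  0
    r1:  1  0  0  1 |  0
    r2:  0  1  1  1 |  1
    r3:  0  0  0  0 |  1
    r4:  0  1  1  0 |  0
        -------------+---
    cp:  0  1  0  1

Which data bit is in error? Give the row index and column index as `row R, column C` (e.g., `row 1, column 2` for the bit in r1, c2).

row 3, column 2

Recompute each row's even parity and compare to rp:
  r0: data parity 0, sent rp 0 → ok
  r1: data parity 0, sent rp 0 → ok
  r2: data parity 1, sent rp 1 → ok
  r3: data parity 0, sent rp 1 → mismatch
  r4: data parity 0, sent rp 0 → ok
Recompute each column's even parity and compare to cp:
  c0: data parity 0, sent cp 0 → ok
  c1: data parity 1, sent cp 1 → ok
  c2: data parity 1, sent cp 0 → mismatch
  c3: data parity 1, sent cp 1 → ok
Exactly one row (r3) and one column (c2) fail → the flipped bit is at their intersection.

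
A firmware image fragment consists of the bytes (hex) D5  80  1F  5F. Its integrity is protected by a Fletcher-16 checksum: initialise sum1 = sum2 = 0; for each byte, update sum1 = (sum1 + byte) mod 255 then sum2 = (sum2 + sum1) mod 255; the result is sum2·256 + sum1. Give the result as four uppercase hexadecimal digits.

76D4

Running sums (mod 255):
  after byte 0 (D5): sum1=213, sum2=213
  after byte 1 (80): sum1=86, sum2=44
  after byte 2 (1F): sum1=117, sum2=161
  after byte 3 (5F): sum1=212, sum2=118
Checksum = sum2·256 + sum1 = 118·256 + 212 = 30420 = 0x76D4.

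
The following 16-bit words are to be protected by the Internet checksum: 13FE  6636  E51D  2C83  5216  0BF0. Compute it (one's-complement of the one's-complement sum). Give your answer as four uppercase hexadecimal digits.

1624

One's-complement addition (fold any carry out of bit 15 back into bit 0):
  0x13FE + 0x6636 = 0x07A34
  0x7A34 + 0xE51D = 0x15F51 → wrap carry → 0x5F52
  0x5F52 + 0x2C83 = 0x08BD5
  0x8BD5 + 0x5216 = 0x0DDEB
  0xDDEB + 0x0BF0 = 0x0E9DB
One's-complement sum = 0xE9DB.
Checksum = ~0xE9DB & 0xFFFF = 0x1624.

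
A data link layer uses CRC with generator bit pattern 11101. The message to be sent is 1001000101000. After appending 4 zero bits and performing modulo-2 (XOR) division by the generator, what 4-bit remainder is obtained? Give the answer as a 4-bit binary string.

1111

Append 4 zeros: 10010001010000000. Divide by 11101 (XOR where the leading bit is 1):
  pos 0: 10010 XOR 11101 = 01111
  pos 1: 11110 XOR 11101 = 00011
  pos 4: 11010 XOR 11101 = 00111
  pos 6: 11110 XOR 11101 = 00011
  pos 9: 11000 XOR 11101 = 00101
  pos 11: 10100 XOR 11101 = 01001
  pos 12: 10010 XOR 11101 = 01111
Remainder (last 4 bits) = 1111. This is the CRC / FCS.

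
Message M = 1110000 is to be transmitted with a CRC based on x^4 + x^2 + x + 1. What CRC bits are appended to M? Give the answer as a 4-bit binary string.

1110

Append 4 zeros: 11100000000. Divide by 10111 (XOR where the leading bit is 1):
  pos 0: 11100 XOR 10111 = 01011
  pos 1: 10110 XOR 10111 = 00001
  pos 5: 10000 XOR 10111 = 00111
Remainder (last 4 bits) = 1110. This is the CRC / FCS.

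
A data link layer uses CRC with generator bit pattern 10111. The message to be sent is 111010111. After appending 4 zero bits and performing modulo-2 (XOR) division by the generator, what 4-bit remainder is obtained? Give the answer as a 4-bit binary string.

Append 4 zeros: 1110101110000. Divide by 10111 (XOR where the leading bit is 1):
  pos 0: 11101 XOR 10111 = 01010
  pos 1: 10100 XOR 10111 = 00011
  pos 4: 11111 XOR 10111 = 01000
  pos 5: 10000 XOR 10111 = 00111
  pos 7: 11100 XOR 10111 = 01011
  pos 8: 10110 XOR 10111 = 00001
Remainder (last 4 bits) = 0001. This is the CRC / FCS.

0001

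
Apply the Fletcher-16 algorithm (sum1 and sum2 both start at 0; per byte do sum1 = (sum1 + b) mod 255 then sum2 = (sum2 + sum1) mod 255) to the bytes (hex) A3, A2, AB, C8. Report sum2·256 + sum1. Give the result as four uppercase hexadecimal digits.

96BA

Running sums (mod 255):
  after byte 0 (A3): sum1=163, sum2=163
  after byte 1 (A2): sum1=70, sum2=233
  after byte 2 (AB): sum1=241, sum2=219
  after byte 3 (C8): sum1=186, sum2=150
Checksum = sum2·256 + sum1 = 150·256 + 186 = 38586 = 0x96BA.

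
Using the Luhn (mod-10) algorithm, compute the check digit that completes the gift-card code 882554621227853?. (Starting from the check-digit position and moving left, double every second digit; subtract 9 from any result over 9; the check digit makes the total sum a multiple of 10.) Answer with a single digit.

Partial digits right→left: 3 5 8 7 2 2 1 2 6 4 5 5 2 8 8
Double every second digit counting from the check-digit position (so the 1st, 3rd, 5th, ... of the partial from the right).
  doubled (with −9 where >9): 6 7 4 2 3 1 4 7 → sum 34
  kept as-is: 5 7 2 2 4 5 8 → sum 33
Total = 34 + 33 = 67.
Check digit = (10 − (67 mod 10)) mod 10 = 3.

3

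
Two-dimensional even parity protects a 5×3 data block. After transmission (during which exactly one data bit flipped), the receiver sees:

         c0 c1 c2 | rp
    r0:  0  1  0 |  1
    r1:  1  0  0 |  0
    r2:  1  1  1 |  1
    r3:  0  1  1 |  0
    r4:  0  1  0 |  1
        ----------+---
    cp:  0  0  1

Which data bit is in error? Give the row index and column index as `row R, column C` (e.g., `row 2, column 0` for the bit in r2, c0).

Recompute each row's even parity and compare to rp:
  r0: data parity 1, sent rp 1 → ok
  r1: data parity 1, sent rp 0 → mismatch
  r2: data parity 1, sent rp 1 → ok
  r3: data parity 0, sent rp 0 → ok
  r4: data parity 1, sent rp 1 → ok
Recompute each column's even parity and compare to cp:
  c0: data parity 0, sent cp 0 → ok
  c1: data parity 0, sent cp 0 → ok
  c2: data parity 0, sent cp 1 → mismatch
Exactly one row (r1) and one column (c2) fail → the flipped bit is at their intersection.

row 1, column 2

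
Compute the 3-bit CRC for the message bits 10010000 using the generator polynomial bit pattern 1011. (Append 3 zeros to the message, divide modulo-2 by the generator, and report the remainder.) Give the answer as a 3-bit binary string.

010

Append 3 zeros: 10010000000. Divide by 1011 (XOR where the leading bit is 1):
  pos 0: 1001 XOR 1011 = 0010
  pos 2: 1000 XOR 1011 = 0011
  pos 4: 1100 XOR 1011 = 0111
  pos 5: 1110 XOR 1011 = 0101
  pos 6: 1010 XOR 1011 = 0001
Remainder (last 3 bits) = 010. This is the CRC / FCS.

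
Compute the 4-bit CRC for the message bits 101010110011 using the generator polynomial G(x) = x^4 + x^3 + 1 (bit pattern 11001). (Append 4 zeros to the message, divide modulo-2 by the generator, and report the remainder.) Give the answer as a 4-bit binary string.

0011

Append 4 zeros: 1010101100110000. Divide by 11001 (XOR where the leading bit is 1):
  pos 0: 10101 XOR 11001 = 01100
  pos 1: 11000 XOR 11001 = 00001
  pos 5: 11100 XOR 11001 = 00101
  pos 7: 10111 XOR 11001 = 01110
  pos 8: 11100 XOR 11001 = 00101
  pos 10: 10100 XOR 11001 = 01101
  pos 11: 11010 XOR 11001 = 00011
Remainder (last 4 bits) = 0011. This is the CRC / FCS.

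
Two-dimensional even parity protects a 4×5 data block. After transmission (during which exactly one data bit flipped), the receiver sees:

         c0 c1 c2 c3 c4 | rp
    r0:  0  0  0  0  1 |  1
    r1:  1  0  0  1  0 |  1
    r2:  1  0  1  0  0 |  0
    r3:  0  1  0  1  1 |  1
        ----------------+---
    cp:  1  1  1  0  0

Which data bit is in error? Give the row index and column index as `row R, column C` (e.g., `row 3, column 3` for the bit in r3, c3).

Recompute each row's even parity and compare to rp:
  r0: data parity 1, sent rp 1 → ok
  r1: data parity 0, sent rp 1 → mismatch
  r2: data parity 0, sent rp 0 → ok
  r3: data parity 1, sent rp 1 → ok
Recompute each column's even parity and compare to cp:
  c0: data parity 0, sent cp 1 → mismatch
  c1: data parity 1, sent cp 1 → ok
  c2: data parity 1, sent cp 1 → ok
  c3: data parity 0, sent cp 0 → ok
  c4: data parity 0, sent cp 0 → ok
Exactly one row (r1) and one column (c0) fail → the flipped bit is at their intersection.

row 1, column 0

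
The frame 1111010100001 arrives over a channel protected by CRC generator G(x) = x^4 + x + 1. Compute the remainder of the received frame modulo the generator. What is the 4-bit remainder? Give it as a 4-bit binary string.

0000

Modulo-2 division of 1111010100001 by 10011:
  pos 0: 11110 XOR 10011 = 01101
  pos 1: 11011 XOR 10011 = 01000
  pos 2: 10000 XOR 10011 = 00011
  pos 5: 11100 XOR 10011 = 01111
  pos 6: 11110 XOR 10011 = 01101
  pos 7: 11010 XOR 10011 = 01001
  pos 8: 10011 XOR 10011 = 00000
Remainder = 0000 (zero — the frame passes the CRC check).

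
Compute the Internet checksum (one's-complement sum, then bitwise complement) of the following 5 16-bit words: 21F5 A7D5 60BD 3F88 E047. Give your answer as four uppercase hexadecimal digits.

One's-complement addition (fold any carry out of bit 15 back into bit 0):
  0x21F5 + 0xA7D5 = 0x0C9CA
  0xC9CA + 0x60BD = 0x12A87 → wrap carry → 0x2A88
  0x2A88 + 0x3F88 = 0x06A10
  0x6A10 + 0xE047 = 0x14A57 → wrap carry → 0x4A58
One's-complement sum = 0x4A58.
Checksum = ~0x4A58 & 0xFFFF = 0xB5A7.

B5A7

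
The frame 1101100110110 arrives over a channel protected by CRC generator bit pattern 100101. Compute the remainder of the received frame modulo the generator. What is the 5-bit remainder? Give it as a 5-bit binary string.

01101

Modulo-2 division of 1101100110110 by 100101:
  pos 0: 110110 XOR 100101 = 010011
  pos 1: 100110 XOR 100101 = 000011
  pos 5: 111101 XOR 100101 = 011000
  pos 6: 110001 XOR 100101 = 010100
  pos 7: 101000 XOR 100101 = 001101
Remainder = 01101 (nonzero — an error is detected).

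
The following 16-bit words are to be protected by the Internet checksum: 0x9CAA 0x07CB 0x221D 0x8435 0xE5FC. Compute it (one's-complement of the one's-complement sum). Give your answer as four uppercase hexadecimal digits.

One's-complement addition (fold any carry out of bit 15 back into bit 0):
  0x9CAA + 0x07CB = 0x0A475
  0xA475 + 0x221D = 0x0C692
  0xC692 + 0x8435 = 0x14AC7 → wrap carry → 0x4AC8
  0x4AC8 + 0xE5FC = 0x130C4 → wrap carry → 0x30C5
One's-complement sum = 0x30C5.
Checksum = ~0x30C5 & 0xFFFF = 0xCF3A.

CF3A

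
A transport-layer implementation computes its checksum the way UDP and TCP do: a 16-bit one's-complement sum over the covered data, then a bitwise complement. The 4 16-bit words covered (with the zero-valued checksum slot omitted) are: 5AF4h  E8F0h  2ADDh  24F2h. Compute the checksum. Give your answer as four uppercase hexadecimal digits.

One's-complement addition (fold any carry out of bit 15 back into bit 0):
  0x5AF4 + 0xE8F0 = 0x143E4 → wrap carry → 0x43E5
  0x43E5 + 0x2ADD = 0x06EC2
  0x6EC2 + 0x24F2 = 0x093B4
One's-complement sum = 0x93B4.
Checksum = ~0x93B4 & 0xFFFF = 0x6C4B.

6C4B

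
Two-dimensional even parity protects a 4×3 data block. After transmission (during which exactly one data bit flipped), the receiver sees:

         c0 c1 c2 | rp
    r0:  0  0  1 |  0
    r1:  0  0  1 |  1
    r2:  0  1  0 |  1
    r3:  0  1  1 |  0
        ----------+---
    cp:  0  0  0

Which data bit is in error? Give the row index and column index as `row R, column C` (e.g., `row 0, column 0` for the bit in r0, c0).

Recompute each row's even parity and compare to rp:
  r0: data parity 1, sent rp 0 → mismatch
  r1: data parity 1, sent rp 1 → ok
  r2: data parity 1, sent rp 1 → ok
  r3: data parity 0, sent rp 0 → ok
Recompute each column's even parity and compare to cp:
  c0: data parity 0, sent cp 0 → ok
  c1: data parity 0, sent cp 0 → ok
  c2: data parity 1, sent cp 0 → mismatch
Exactly one row (r0) and one column (c2) fail → the flipped bit is at their intersection.

row 0, column 2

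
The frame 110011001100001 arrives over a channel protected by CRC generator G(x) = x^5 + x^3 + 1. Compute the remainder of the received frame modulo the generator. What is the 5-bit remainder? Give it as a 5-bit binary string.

Modulo-2 division of 110011001100001 by 101001:
  pos 0: 110011 XOR 101001 = 011010
  pos 1: 110100 XOR 101001 = 011101
  pos 2: 111010 XOR 101001 = 010011
  pos 3: 100111 XOR 101001 = 001110
  pos 5: 111010 XOR 101001 = 010011
  pos 6: 100110 XOR 101001 = 001111
  pos 8: 111100 XOR 101001 = 010101
  pos 9: 101011 XOR 101001 = 000010
Remainder = 00010 (nonzero — an error is detected).

00010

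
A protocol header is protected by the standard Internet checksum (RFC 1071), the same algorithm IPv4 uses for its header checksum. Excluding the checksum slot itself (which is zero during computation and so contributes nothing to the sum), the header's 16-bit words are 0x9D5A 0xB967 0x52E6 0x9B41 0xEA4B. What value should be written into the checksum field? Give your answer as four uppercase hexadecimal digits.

D0C9

One's-complement addition (fold any carry out of bit 15 back into bit 0):
  0x9D5A + 0xB967 = 0x156C1 → wrap carry → 0x56C2
  0x56C2 + 0x52E6 = 0x0A9A8
  0xA9A8 + 0x9B41 = 0x144E9 → wrap carry → 0x44EA
  0x44EA + 0xEA4B = 0x12F35 → wrap carry → 0x2F36
One's-complement sum = 0x2F36.
Checksum = ~0x2F36 & 0xFFFF = 0xD0C9.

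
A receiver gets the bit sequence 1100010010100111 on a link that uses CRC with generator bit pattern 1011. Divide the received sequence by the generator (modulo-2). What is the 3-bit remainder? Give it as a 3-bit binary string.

001

Modulo-2 division of 1100010010100111 by 1011:
  pos 0: 1100 XOR 1011 = 0111
  pos 1: 1110 XOR 1011 = 0101
  pos 2: 1011 XOR 1011 = 0000
  pos 8: 1010 XOR 1011 = 0001
  pos 11: 1011 XOR 1011 = 0000
Remainder = 001 (nonzero — an error is detected).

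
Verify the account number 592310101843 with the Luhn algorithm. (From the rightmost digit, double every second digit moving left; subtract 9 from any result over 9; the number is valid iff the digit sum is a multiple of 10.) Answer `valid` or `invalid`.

invalid

From the right, keep odd positions and double even positions (subtract 9 from any doubled value over 9):
  doubled (positions 2,4,...): 8 2 2 2 4 1 → sum 19
  kept (positions 1,3,...): 3 8 0 0 3 9 → sum 23
Total = 42.
42 mod 10 = 2, so the number is invalid.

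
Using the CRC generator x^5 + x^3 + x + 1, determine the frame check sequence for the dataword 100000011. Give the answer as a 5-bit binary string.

Append 5 zeros: 10000001100000. Divide by 101011 (XOR where the leading bit is 1):
  pos 0: 100000 XOR 101011 = 001011
  pos 2: 101101 XOR 101011 = 000110
  pos 5: 110100 XOR 101011 = 011111
  pos 6: 111110 XOR 101011 = 010101
  pos 7: 101010 XOR 101011 = 000001
Remainder (last 5 bits) = 00010. This is the CRC / FCS.

00010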